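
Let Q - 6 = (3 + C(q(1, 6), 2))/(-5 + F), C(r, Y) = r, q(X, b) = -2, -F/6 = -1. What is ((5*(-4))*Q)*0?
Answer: 0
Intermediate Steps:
F = 6 (F = -6*(-1) = 6)
Q = 7 (Q = 6 + (3 - 2)/(-5 + 6) = 6 + 1/1 = 6 + 1*1 = 6 + 1 = 7)
((5*(-4))*Q)*0 = ((5*(-4))*7)*0 = -20*7*0 = -140*0 = 0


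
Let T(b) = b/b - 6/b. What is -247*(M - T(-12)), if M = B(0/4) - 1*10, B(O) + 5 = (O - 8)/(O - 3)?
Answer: 20501/6 ≈ 3416.8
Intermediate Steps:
B(O) = -5 + (-8 + O)/(-3 + O) (B(O) = -5 + (O - 8)/(O - 3) = -5 + (-8 + O)/(-3 + O))
M = -37/3 (M = (7 - 0/4)/(-3 + 0/4) - 1*10 = (7 - 0/4)/(-3 + 0*(¼)) - 10 = (7 - 4*0)/(-3 + 0) - 10 = (7 + 0)/(-3) - 10 = -⅓*7 - 10 = -7/3 - 10 = -37/3 ≈ -12.333)
T(b) = 1 - 6/b
-247*(M - T(-12)) = -247*(-37/3 - (-6 - 12)/(-12)) = -247*(-37/3 - (-1)*(-18)/12) = -247*(-37/3 - 1*3/2) = -247*(-37/3 - 3/2) = -247*(-83/6) = 20501/6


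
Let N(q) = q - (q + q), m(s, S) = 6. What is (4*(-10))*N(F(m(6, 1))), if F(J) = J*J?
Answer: 1440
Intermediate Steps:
F(J) = J²
N(q) = -q (N(q) = q - 2*q = -q)
(4*(-10))*N(F(m(6, 1))) = (4*(-10))*(-1*6²) = -(-40)*36 = -40*(-36) = 1440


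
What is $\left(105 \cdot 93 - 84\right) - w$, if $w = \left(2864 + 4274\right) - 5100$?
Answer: $7643$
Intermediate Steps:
$w = 2038$ ($w = 7138 - 5100 = 2038$)
$\left(105 \cdot 93 - 84\right) - w = \left(105 \cdot 93 - 84\right) - 2038 = \left(9765 - 84\right) - 2038 = 9681 - 2038 = 7643$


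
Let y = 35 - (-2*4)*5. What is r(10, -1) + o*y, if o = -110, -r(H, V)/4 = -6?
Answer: -8226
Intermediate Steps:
r(H, V) = 24 (r(H, V) = -4*(-6) = 24)
y = 75 (y = 35 - (-8)*5 = 35 - 1*(-40) = 35 + 40 = 75)
r(10, -1) + o*y = 24 - 110*75 = 24 - 8250 = -8226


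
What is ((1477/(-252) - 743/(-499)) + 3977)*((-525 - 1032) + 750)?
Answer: -19196993203/5988 ≈ -3.2059e+6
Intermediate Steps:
((1477/(-252) - 743/(-499)) + 3977)*((-525 - 1032) + 750) = ((1477*(-1/252) - 743*(-1/499)) + 3977)*(-1557 + 750) = ((-211/36 + 743/499) + 3977)*(-807) = (-78541/17964 + 3977)*(-807) = (71364287/17964)*(-807) = -19196993203/5988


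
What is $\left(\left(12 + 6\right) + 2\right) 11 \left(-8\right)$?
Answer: $-1760$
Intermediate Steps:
$\left(\left(12 + 6\right) + 2\right) 11 \left(-8\right) = \left(18 + 2\right) 11 \left(-8\right) = 20 \cdot 11 \left(-8\right) = 220 \left(-8\right) = -1760$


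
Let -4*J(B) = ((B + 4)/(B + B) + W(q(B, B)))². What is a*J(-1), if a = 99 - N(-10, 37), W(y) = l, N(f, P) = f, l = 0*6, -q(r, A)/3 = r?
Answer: -981/16 ≈ -61.313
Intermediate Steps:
q(r, A) = -3*r
l = 0
W(y) = 0
a = 109 (a = 99 - 1*(-10) = 99 + 10 = 109)
J(B) = -(4 + B)²/(16*B²) (J(B) = -((B + 4)/(B + B) + 0)²/4 = -((4 + B)/((2*B)) + 0)²/4 = -((4 + B)*(1/(2*B)) + 0)²/4 = -((4 + B)/(2*B) + 0)²/4 = -(4 + B)²/(4*B²)/4 = -(4 + B)²/(16*B²))
a*J(-1) = 109*(-1/16*(4 - 1)²/(-1)²) = 109*(-1/16*1*3²) = 109*(-1/16*1*9) = 109*(-9/16) = -981/16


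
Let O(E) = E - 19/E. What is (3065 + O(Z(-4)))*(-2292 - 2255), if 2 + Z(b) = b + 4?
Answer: -27941315/2 ≈ -1.3971e+7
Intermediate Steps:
Z(b) = 2 + b (Z(b) = -2 + (b + 4) = -2 + (4 + b) = 2 + b)
O(E) = E - 19/E
(3065 + O(Z(-4)))*(-2292 - 2255) = (3065 + ((2 - 4) - 19/(2 - 4)))*(-2292 - 2255) = (3065 + (-2 - 19/(-2)))*(-4547) = (3065 + (-2 - 19*(-½)))*(-4547) = (3065 + (-2 + 19/2))*(-4547) = (3065 + 15/2)*(-4547) = (6145/2)*(-4547) = -27941315/2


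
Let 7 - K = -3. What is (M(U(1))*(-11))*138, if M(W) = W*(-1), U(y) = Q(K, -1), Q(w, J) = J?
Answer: -1518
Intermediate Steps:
K = 10 (K = 7 - 1*(-3) = 7 + 3 = 10)
U(y) = -1
M(W) = -W
(M(U(1))*(-11))*138 = (-1*(-1)*(-11))*138 = (1*(-11))*138 = -11*138 = -1518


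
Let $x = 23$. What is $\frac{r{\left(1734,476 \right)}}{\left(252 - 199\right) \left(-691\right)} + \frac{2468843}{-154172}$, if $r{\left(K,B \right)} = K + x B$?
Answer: $- \frac{92371646493}{5646241156} \approx -16.36$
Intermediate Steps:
$r{\left(K,B \right)} = K + 23 B$
$\frac{r{\left(1734,476 \right)}}{\left(252 - 199\right) \left(-691\right)} + \frac{2468843}{-154172} = \frac{1734 + 23 \cdot 476}{\left(252 - 199\right) \left(-691\right)} + \frac{2468843}{-154172} = \frac{1734 + 10948}{53 \left(-691\right)} + 2468843 \left(- \frac{1}{154172}\right) = \frac{12682}{-36623} - \frac{2468843}{154172} = 12682 \left(- \frac{1}{36623}\right) - \frac{2468843}{154172} = - \frac{12682}{36623} - \frac{2468843}{154172} = - \frac{92371646493}{5646241156}$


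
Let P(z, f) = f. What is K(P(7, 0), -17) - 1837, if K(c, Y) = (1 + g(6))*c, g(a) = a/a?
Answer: -1837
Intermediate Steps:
g(a) = 1
K(c, Y) = 2*c (K(c, Y) = (1 + 1)*c = 2*c)
K(P(7, 0), -17) - 1837 = 2*0 - 1837 = 0 - 1837 = -1837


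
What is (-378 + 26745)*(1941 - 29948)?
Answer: -738460569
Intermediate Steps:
(-378 + 26745)*(1941 - 29948) = 26367*(-28007) = -738460569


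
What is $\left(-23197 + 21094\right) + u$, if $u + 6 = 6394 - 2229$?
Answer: $2056$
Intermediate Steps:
$u = 4159$ ($u = -6 + \left(6394 - 2229\right) = -6 + 4165 = 4159$)
$\left(-23197 + 21094\right) + u = \left(-23197 + 21094\right) + 4159 = -2103 + 4159 = 2056$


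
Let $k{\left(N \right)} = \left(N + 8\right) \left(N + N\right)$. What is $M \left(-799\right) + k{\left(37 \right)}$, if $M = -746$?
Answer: $599384$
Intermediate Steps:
$k{\left(N \right)} = 2 N \left(8 + N\right)$ ($k{\left(N \right)} = \left(8 + N\right) 2 N = 2 N \left(8 + N\right)$)
$M \left(-799\right) + k{\left(37 \right)} = \left(-746\right) \left(-799\right) + 2 \cdot 37 \left(8 + 37\right) = 596054 + 2 \cdot 37 \cdot 45 = 596054 + 3330 = 599384$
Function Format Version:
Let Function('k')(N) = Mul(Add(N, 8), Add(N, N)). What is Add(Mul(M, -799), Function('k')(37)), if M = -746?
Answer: 599384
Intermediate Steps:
Function('k')(N) = Mul(2, N, Add(8, N)) (Function('k')(N) = Mul(Add(8, N), Mul(2, N)) = Mul(2, N, Add(8, N)))
Add(Mul(M, -799), Function('k')(37)) = Add(Mul(-746, -799), Mul(2, 37, Add(8, 37))) = Add(596054, Mul(2, 37, 45)) = Add(596054, 3330) = 599384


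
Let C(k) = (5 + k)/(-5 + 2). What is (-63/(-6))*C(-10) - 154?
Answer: -273/2 ≈ -136.50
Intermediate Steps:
C(k) = -5/3 - k/3 (C(k) = (5 + k)/(-3) = (5 + k)*(-⅓) = -5/3 - k/3)
(-63/(-6))*C(-10) - 154 = (-63/(-6))*(-5/3 - ⅓*(-10)) - 154 = (-63*(-⅙))*(-5/3 + 10/3) - 154 = (21/2)*(5/3) - 154 = 35/2 - 154 = -273/2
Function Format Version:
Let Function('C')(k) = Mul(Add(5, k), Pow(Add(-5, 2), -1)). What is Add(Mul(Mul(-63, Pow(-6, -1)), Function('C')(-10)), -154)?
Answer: Rational(-273, 2) ≈ -136.50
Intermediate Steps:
Function('C')(k) = Add(Rational(-5, 3), Mul(Rational(-1, 3), k)) (Function('C')(k) = Mul(Add(5, k), Pow(-3, -1)) = Mul(Add(5, k), Rational(-1, 3)) = Add(Rational(-5, 3), Mul(Rational(-1, 3), k)))
Add(Mul(Mul(-63, Pow(-6, -1)), Function('C')(-10)), -154) = Add(Mul(Mul(-63, Pow(-6, -1)), Add(Rational(-5, 3), Mul(Rational(-1, 3), -10))), -154) = Add(Mul(Mul(-63, Rational(-1, 6)), Add(Rational(-5, 3), Rational(10, 3))), -154) = Add(Mul(Rational(21, 2), Rational(5, 3)), -154) = Add(Rational(35, 2), -154) = Rational(-273, 2)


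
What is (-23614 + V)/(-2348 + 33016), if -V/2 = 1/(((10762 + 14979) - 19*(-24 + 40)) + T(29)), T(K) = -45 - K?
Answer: -13611861/17678011 ≈ -0.76999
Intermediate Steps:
V = -2/25363 (V = -2/(((10762 + 14979) - 19*(-24 + 40)) + (-45 - 1*29)) = -2/((25741 - 19*16) + (-45 - 29)) = -2/((25741 - 304) - 74) = -2/(25437 - 74) = -2/25363 ≈ -7.8855e-5)
(-23614 + V)/(-2348 + 33016) = (-23614 - 2/25363)/(-2348 + 33016) = -598921884/25363/30668 = -598921884/25363*1/30668 = -13611861/17678011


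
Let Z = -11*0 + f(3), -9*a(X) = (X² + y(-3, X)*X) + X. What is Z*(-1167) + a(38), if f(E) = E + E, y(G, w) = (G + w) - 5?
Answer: -21880/3 ≈ -7293.3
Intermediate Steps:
y(G, w) = -5 + G + w
f(E) = 2*E
a(X) = -X/9 - X²/9 - X*(-8 + X)/9 (a(X) = -((X² + (-5 - 3 + X)*X) + X)/9 = -((X² + (-8 + X)*X) + X)/9 = -((X² + X*(-8 + X)) + X)/9 = -(X + X² + X*(-8 + X))/9 = -X/9 - X²/9 - X*(-8 + X)/9)
Z = 6 (Z = -11*0 + 2*3 = 0 + 6 = 6)
Z*(-1167) + a(38) = 6*(-1167) + (⅑)*38*(7 - 2*38) = -7002 + (⅑)*38*(7 - 76) = -7002 + (⅑)*38*(-69) = -7002 - 874/3 = -21880/3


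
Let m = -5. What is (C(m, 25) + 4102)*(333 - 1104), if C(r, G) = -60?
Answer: -3116382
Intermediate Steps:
(C(m, 25) + 4102)*(333 - 1104) = (-60 + 4102)*(333 - 1104) = 4042*(-771) = -3116382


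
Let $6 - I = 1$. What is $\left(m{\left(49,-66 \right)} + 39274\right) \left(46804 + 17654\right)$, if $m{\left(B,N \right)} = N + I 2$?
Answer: $2527913844$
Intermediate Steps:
$I = 5$ ($I = 6 - 1 = 5$)
$m{\left(B,N \right)} = 10 + N$ ($m{\left(B,N \right)} = N + 5 \cdot 2 = N + 10 = 10 + N$)
$\left(m{\left(49,-66 \right)} + 39274\right) \left(46804 + 17654\right) = \left(\left(10 - 66\right) + 39274\right) \left(46804 + 17654\right) = \left(-56 + 39274\right) 64458 = 39218 \cdot 64458 = 2527913844$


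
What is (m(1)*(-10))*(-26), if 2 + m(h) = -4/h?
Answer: -1560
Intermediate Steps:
m(h) = -2 - 4/h
(m(1)*(-10))*(-26) = ((-2 - 4/1)*(-10))*(-26) = ((-2 - 4*1)*(-10))*(-26) = ((-2 - 4)*(-10))*(-26) = -6*(-10)*(-26) = 60*(-26) = -1560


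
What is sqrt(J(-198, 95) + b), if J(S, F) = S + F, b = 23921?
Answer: sqrt(23818) ≈ 154.33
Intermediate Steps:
J(S, F) = F + S
sqrt(J(-198, 95) + b) = sqrt((95 - 198) + 23921) = sqrt(-103 + 23921) = sqrt(23818)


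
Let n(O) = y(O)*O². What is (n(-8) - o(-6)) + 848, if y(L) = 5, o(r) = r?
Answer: 1174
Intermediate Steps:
n(O) = 5*O²
(n(-8) - o(-6)) + 848 = (5*(-8)² - 1*(-6)) + 848 = (5*64 + 6) + 848 = (320 + 6) + 848 = 326 + 848 = 1174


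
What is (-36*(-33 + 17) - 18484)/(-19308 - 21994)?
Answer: 8954/20651 ≈ 0.43359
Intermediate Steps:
(-36*(-33 + 17) - 18484)/(-19308 - 21994) = (-36*(-16) - 18484)/(-41302) = (576 - 18484)*(-1/41302) = -17908*(-1/41302) = 8954/20651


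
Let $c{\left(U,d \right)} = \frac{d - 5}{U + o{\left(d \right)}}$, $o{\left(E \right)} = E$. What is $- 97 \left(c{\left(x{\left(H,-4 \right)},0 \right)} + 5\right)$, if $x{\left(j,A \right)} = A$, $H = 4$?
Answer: $- \frac{2425}{4} \approx -606.25$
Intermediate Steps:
$c{\left(U,d \right)} = \frac{-5 + d}{U + d}$ ($c{\left(U,d \right)} = \frac{d - 5}{U + d} = \frac{-5 + d}{U + d}$)
$- 97 \left(c{\left(x{\left(H,-4 \right)},0 \right)} + 5\right) = - 97 \left(\frac{-5 + 0}{-4 + 0} + 5\right) = - 97 \left(\frac{1}{-4} \left(-5\right) + 5\right) = - 97 \left(\left(- \frac{1}{4}\right) \left(-5\right) + 5\right) = - 97 \left(\frac{5}{4} + 5\right) = \left(-97\right) \frac{25}{4} = - \frac{2425}{4}$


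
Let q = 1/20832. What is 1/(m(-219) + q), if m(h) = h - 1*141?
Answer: -20832/7499519 ≈ -0.0027778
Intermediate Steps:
m(h) = -141 + h (m(h) = h - 141 = -141 + h)
q = 1/20832 ≈ 4.8003e-5
1/(m(-219) + q) = 1/((-141 - 219) + 1/20832) = 1/(-360 + 1/20832) = 1/(-7499519/20832) = -20832/7499519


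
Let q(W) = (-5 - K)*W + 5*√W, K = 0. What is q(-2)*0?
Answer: 0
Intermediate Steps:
q(W) = -5*W + 5*√W (q(W) = (-5 - 1*0)*W + 5*√W = (-5 + 0)*W + 5*√W = -5*W + 5*√W)
q(-2)*0 = (-5*(-2) + 5*√(-2))*0 = (10 + 5*(I*√2))*0 = (10 + 5*I*√2)*0 = 0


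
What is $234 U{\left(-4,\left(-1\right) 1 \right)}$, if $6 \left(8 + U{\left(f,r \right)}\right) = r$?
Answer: $-1911$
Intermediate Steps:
$U{\left(f,r \right)} = -8 + \frac{r}{6}$
$234 U{\left(-4,\left(-1\right) 1 \right)} = 234 \left(-8 + \frac{\left(-1\right) 1}{6}\right) = 234 \left(-8 + \frac{1}{6} \left(-1\right)\right) = 234 \left(-8 - \frac{1}{6}\right) = 234 \left(- \frac{49}{6}\right) = -1911$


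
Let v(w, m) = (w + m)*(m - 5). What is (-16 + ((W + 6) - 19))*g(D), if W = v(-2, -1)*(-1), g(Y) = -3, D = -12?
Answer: 141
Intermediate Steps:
v(w, m) = (-5 + m)*(m + w) (v(w, m) = (m + w)*(-5 + m) = (-5 + m)*(m + w))
W = -18 (W = ((-1)**2 - 5*(-1) - 5*(-2) - 1*(-2))*(-1) = (1 + 5 + 10 + 2)*(-1) = 18*(-1) = -18)
(-16 + ((W + 6) - 19))*g(D) = (-16 + ((-18 + 6) - 19))*(-3) = (-16 + (-12 - 19))*(-3) = (-16 - 31)*(-3) = -47*(-3) = 141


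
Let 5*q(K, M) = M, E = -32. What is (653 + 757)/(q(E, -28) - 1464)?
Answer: -3525/3674 ≈ -0.95944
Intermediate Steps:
q(K, M) = M/5
(653 + 757)/(q(E, -28) - 1464) = (653 + 757)/((⅕)*(-28) - 1464) = 1410/(-28/5 - 1464) = 1410/(-7348/5) = 1410*(-5/7348) = -3525/3674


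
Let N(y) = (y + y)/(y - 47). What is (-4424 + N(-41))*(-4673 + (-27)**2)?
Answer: 191890390/11 ≈ 1.7445e+7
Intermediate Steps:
N(y) = 2*y/(-47 + y) (N(y) = (2*y)/(-47 + y) = 2*y/(-47 + y))
(-4424 + N(-41))*(-4673 + (-27)**2) = (-4424 + 2*(-41)/(-47 - 41))*(-4673 + (-27)**2) = (-4424 + 2*(-41)/(-88))*(-4673 + 729) = (-4424 + 2*(-41)*(-1/88))*(-3944) = (-4424 + 41/44)*(-3944) = -194615/44*(-3944) = 191890390/11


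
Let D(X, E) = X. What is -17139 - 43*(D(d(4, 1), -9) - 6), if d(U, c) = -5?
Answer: -16666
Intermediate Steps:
-17139 - 43*(D(d(4, 1), -9) - 6) = -17139 - 43*(-5 - 6) = -17139 - 43*(-11) = -17139 - 1*(-473) = -17139 + 473 = -16666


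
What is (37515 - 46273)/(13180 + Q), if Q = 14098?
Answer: -4379/13639 ≈ -0.32106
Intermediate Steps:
(37515 - 46273)/(13180 + Q) = (37515 - 46273)/(13180 + 14098) = -8758/27278 = -8758*1/27278 = -4379/13639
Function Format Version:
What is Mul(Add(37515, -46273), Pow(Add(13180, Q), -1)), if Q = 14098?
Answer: Rational(-4379, 13639) ≈ -0.32106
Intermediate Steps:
Mul(Add(37515, -46273), Pow(Add(13180, Q), -1)) = Mul(Add(37515, -46273), Pow(Add(13180, 14098), -1)) = Mul(-8758, Pow(27278, -1)) = Mul(-8758, Rational(1, 27278)) = Rational(-4379, 13639)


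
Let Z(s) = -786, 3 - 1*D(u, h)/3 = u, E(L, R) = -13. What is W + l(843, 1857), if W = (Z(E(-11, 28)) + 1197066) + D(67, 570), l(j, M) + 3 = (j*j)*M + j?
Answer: 1320872121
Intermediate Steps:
l(j, M) = -3 + j + M*j**2 (l(j, M) = -3 + ((j*j)*M + j) = -3 + (j**2*M + j) = -3 + (M*j**2 + j) = -3 + (j + M*j**2) = -3 + j + M*j**2)
D(u, h) = 9 - 3*u
W = 1196088 (W = (-786 + 1197066) + (9 - 3*67) = 1196280 + (9 - 201) = 1196280 - 192 = 1196088)
W + l(843, 1857) = 1196088 + (-3 + 843 + 1857*843**2) = 1196088 + (-3 + 843 + 1857*710649) = 1196088 + (-3 + 843 + 1319675193) = 1196088 + 1319676033 = 1320872121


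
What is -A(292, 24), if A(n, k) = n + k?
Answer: -316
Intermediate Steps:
A(n, k) = k + n
-A(292, 24) = -(24 + 292) = -1*316 = -316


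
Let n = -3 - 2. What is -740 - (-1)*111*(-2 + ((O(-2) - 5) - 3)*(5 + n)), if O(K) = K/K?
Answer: -962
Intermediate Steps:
O(K) = 1
n = -5
-740 - (-1)*111*(-2 + ((O(-2) - 5) - 3)*(5 + n)) = -740 - (-1)*111*(-2 + ((1 - 5) - 3)*(5 - 5)) = -740 - (-1)*111*(-2 + (-4 - 3)*0) = -740 - (-1)*111*(-2 - 7*0) = -740 - (-1)*111*(-2 + 0) = -740 - (-1)*111*(-2) = -740 - (-1)*(-222) = -740 - 1*222 = -740 - 222 = -962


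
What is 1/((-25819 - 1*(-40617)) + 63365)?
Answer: 1/78163 ≈ 1.2794e-5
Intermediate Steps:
1/((-25819 - 1*(-40617)) + 63365) = 1/((-25819 + 40617) + 63365) = 1/(14798 + 63365) = 1/78163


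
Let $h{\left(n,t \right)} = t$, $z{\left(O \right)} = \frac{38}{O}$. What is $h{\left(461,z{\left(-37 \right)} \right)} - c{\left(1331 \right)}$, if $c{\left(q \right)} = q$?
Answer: $- \frac{49285}{37} \approx -1332.0$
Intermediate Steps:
$h{\left(461,z{\left(-37 \right)} \right)} - c{\left(1331 \right)} = \frac{38}{-37} - 1331 = 38 \left(- \frac{1}{37}\right) - 1331 = - \frac{38}{37} - 1331 = - \frac{49285}{37}$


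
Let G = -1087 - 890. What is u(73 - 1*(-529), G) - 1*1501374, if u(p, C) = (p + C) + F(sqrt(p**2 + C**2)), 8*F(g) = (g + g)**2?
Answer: 1265435/2 ≈ 6.3272e+5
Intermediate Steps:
G = -1977
F(g) = g**2/2 (F(g) = (g + g)**2/8 = (2*g)**2/8 = (4*g**2)/8 = g**2/2)
u(p, C) = C + p + C**2/2 + p**2/2 (u(p, C) = (p + C) + (sqrt(p**2 + C**2))**2/2 = (C + p) + (sqrt(C**2 + p**2))**2/2 = (C + p) + (C**2 + p**2)/2 = (C + p) + (C**2/2 + p**2/2) = C + p + C**2/2 + p**2/2)
u(73 - 1*(-529), G) - 1*1501374 = (-1977 + (73 - 1*(-529)) + (1/2)*(-1977)**2 + (73 - 1*(-529))**2/2) - 1*1501374 = (-1977 + (73 + 529) + (1/2)*3908529 + (73 + 529)**2/2) - 1501374 = (-1977 + 602 + 3908529/2 + (1/2)*602**2) - 1501374 = (-1977 + 602 + 3908529/2 + (1/2)*362404) - 1501374 = (-1977 + 602 + 3908529/2 + 181202) - 1501374 = 4268183/2 - 1501374 = 1265435/2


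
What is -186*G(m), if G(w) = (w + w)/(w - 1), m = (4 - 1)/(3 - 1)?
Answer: -1116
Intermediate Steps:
m = 3/2 ≈ 1.5000
G(w) = 2*w/(-1 + w) (G(w) = (2*w)/(-1 + w) = 2*w/(-1 + w))
-186*G(m) = -372*3/(2*(-1 + 3/2)) = -372*3/(2*½) = -372*3*2/2 = -186*6 = -1116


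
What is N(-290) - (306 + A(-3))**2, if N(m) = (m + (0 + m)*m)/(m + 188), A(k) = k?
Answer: -277892/3 ≈ -92631.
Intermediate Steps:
N(m) = (m + m**2)/(188 + m) (N(m) = (m + m*m)/(188 + m) = (m + m**2)/(188 + m))
N(-290) - (306 + A(-3))**2 = -290*(1 - 290)/(188 - 290) - (306 - 3)**2 = -290*(-289)/(-102) - 1*303**2 = -290*(-1/102)*(-289) - 1*91809 = -2465/3 - 91809 = -277892/3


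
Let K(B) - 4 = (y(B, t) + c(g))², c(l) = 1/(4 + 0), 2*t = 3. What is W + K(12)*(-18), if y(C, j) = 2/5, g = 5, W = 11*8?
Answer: 1679/200 ≈ 8.3950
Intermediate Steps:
t = 3/2 (t = (½)*3 = 3/2 ≈ 1.5000)
W = 88
y(C, j) = ⅖ (y(C, j) = 2*(⅕) = ⅖)
c(l) = ¼ (c(l) = 1/4 = ¼)
K(B) = 1769/400 (K(B) = 4 + (⅖ + ¼)² = 4 + (13/20)² = 4 + 169/400 = 1769/400)
W + K(12)*(-18) = 88 + (1769/400)*(-18) = 88 - 15921/200 = 1679/200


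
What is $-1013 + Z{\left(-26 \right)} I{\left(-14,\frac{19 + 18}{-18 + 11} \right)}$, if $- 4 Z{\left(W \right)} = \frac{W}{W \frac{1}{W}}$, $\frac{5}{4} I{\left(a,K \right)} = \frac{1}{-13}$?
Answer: $- \frac{5067}{5} \approx -1013.4$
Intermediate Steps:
$I{\left(a,K \right)} = - \frac{4}{65}$ ($I{\left(a,K \right)} = \frac{4}{5 \left(-13\right)} = \frac{4}{5} \left(- \frac{1}{13}\right) = - \frac{4}{65}$)
$Z{\left(W \right)} = - \frac{W}{4}$ ($Z{\left(W \right)} = - \frac{W \frac{1}{W \frac{1}{W}}}{4} = - \frac{W 1^{-1}}{4} = - \frac{W 1}{4} = - \frac{W}{4}$)
$-1013 + Z{\left(-26 \right)} I{\left(-14,\frac{19 + 18}{-18 + 11} \right)} = -1013 + \left(- \frac{1}{4}\right) \left(-26\right) \left(- \frac{4}{65}\right) = -1013 + \frac{13}{2} \left(- \frac{4}{65}\right) = -1013 - \frac{2}{5} = - \frac{5067}{5}$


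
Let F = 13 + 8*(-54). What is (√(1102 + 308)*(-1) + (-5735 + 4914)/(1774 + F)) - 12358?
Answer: -16745911/1355 - √1410 ≈ -12396.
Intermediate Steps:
F = -419 (F = 13 - 432 = -419)
(√(1102 + 308)*(-1) + (-5735 + 4914)/(1774 + F)) - 12358 = (√(1102 + 308)*(-1) + (-5735 + 4914)/(1774 - 419)) - 12358 = (√1410*(-1) - 821/1355) - 12358 = (-√1410 - 821*1/1355) - 12358 = (-√1410 - 821/1355) - 12358 = (-821/1355 - √1410) - 12358 = -16745911/1355 - √1410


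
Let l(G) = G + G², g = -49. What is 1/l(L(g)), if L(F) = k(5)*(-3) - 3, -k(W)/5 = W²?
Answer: 1/138756 ≈ 7.2069e-6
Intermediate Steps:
k(W) = -5*W²
L(F) = 372 (L(F) = -5*5²*(-3) - 3 = -5*25*(-3) - 3 = -125*(-3) - 3 = 375 - 3 = 372)
1/l(L(g)) = 1/(372*(1 + 372)) = 1/(372*373) = 1/138756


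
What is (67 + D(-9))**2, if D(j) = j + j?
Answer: 2401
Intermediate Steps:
D(j) = 2*j
(67 + D(-9))**2 = (67 + 2*(-9))**2 = (67 - 18)**2 = 49**2 = 2401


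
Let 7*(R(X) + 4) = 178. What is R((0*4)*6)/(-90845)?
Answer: -30/127183 ≈ -0.00023588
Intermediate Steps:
R(X) = 150/7 (R(X) = -4 + (⅐)*178 = -4 + 178/7 = 150/7)
R((0*4)*6)/(-90845) = (150/7)/(-90845) = (150/7)*(-1/90845) = -30/127183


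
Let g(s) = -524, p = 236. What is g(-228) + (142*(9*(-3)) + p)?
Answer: -4122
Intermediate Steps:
g(-228) + (142*(9*(-3)) + p) = -524 + (142*(9*(-3)) + 236) = -524 + (142*(-27) + 236) = -524 + (-3834 + 236) = -524 - 3598 = -4122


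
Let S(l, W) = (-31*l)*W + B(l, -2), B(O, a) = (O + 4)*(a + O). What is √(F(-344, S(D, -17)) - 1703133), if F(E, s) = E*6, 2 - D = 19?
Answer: I*√1705197 ≈ 1305.8*I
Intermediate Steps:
B(O, a) = (4 + O)*(O + a)
D = -17 (D = 2 - 1*19 = 2 - 19 = -17)
S(l, W) = -8 + l² + 2*l - 31*W*l (S(l, W) = (-31*l)*W + (l² + 4*l + 4*(-2) + l*(-2)) = -31*W*l + (l² + 4*l - 8 - 2*l) = -31*W*l + (-8 + l² + 2*l) = -8 + l² + 2*l - 31*W*l)
F(E, s) = 6*E
√(F(-344, S(D, -17)) - 1703133) = √(6*(-344) - 1703133) = √(-2064 - 1703133) = √(-1705197) = I*√1705197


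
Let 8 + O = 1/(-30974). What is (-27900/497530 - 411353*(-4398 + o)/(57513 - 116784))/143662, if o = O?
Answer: -2793035967039695665/13122021037337647644 ≈ -0.21285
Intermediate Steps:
O = -247793/30974 (O = -8 + 1/(-30974) = -8 - 1/30974 = -247793/30974 ≈ -8.0000)
o = -247793/30974 ≈ -8.0000
(-27900/497530 - 411353*(-4398 + o)/(57513 - 116784))/143662 = (-27900/497530 - 411353*(-4398 - 247793/30974)/(57513 - 116784))/143662 = (-27900*1/497530 - 411353/((-59271/(-136471445/30974))))*(1/143662) = (-2790/49753 - 411353/((-59271*(-30974/136471445))))*(1/143662) = (-2790/49753 - 411353/1835859954/136471445)*(1/143662) = (-2790/49753 - 411353*136471445/1835859954)*(1/143662) = (-2790/49753 - 56137938315085/1835859954)*(1/143662) = -2793035967039695665/91339540291362*1/143662 = -2793035967039695665/13122021037337647644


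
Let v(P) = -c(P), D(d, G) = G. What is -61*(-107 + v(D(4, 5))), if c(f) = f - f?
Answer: 6527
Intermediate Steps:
c(f) = 0
v(P) = 0 (v(P) = -1*0 = 0)
-61*(-107 + v(D(4, 5))) = -61*(-107 + 0) = -61*(-107) = 6527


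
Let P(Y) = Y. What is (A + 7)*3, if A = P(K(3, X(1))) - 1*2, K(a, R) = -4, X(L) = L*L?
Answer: 3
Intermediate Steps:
X(L) = L²
A = -6 (A = -4 - 1*2 = -4 - 2 = -6)
(A + 7)*3 = (-6 + 7)*3 = 1*3 = 3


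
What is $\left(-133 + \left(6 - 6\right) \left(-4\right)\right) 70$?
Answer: $-9310$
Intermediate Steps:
$\left(-133 + \left(6 - 6\right) \left(-4\right)\right) 70 = \left(-133 + 0 \left(-4\right)\right) 70 = \left(-133 + 0\right) 70 = \left(-133\right) 70 = -9310$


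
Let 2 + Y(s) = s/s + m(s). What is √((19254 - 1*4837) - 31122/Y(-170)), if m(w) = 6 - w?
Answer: √355979/5 ≈ 119.33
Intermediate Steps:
Y(s) = 5 - s (Y(s) = -2 + (s/s + (6 - s)) = -2 + (1 + (6 - s)) = -2 + (7 - s) = 5 - s)
√((19254 - 1*4837) - 31122/Y(-170)) = √((19254 - 1*4837) - 31122/(5 - 1*(-170))) = √((19254 - 4837) - 31122/(5 + 170)) = √(14417 - 31122/175) = √(14417 - 31122*1/175) = √(14417 - 4446/25) = √(355979/25) = √355979/5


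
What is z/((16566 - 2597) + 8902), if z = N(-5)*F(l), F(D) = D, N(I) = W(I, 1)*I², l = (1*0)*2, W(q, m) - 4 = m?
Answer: 0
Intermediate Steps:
W(q, m) = 4 + m
l = 0 (l = 0*2 = 0)
N(I) = 5*I² (N(I) = (4 + 1)*I² = 5*I²)
z = 0 (z = (5*(-5)²)*0 = (5*25)*0 = 125*0 = 0)
z/((16566 - 2597) + 8902) = 0/((16566 - 2597) + 8902) = 0/(13969 + 8902) = 0/22871 = 0*(1/22871) = 0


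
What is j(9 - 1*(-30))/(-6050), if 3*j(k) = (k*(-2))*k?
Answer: 507/3025 ≈ 0.16760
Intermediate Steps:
j(k) = -2*k²/3 (j(k) = ((k*(-2))*k)/3 = ((-2*k)*k)/3 = (-2*k²)/3 = -2*k²/3)
j(9 - 1*(-30))/(-6050) = -2*(9 - 1*(-30))²/3/(-6050) = -2*(9 + 30)²/3*(-1/6050) = -⅔*39²*(-1/6050) = -⅔*1521*(-1/6050) = -1014*(-1/6050) = 507/3025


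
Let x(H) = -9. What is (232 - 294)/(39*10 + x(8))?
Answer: -62/381 ≈ -0.16273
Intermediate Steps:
(232 - 294)/(39*10 + x(8)) = (232 - 294)/(39*10 - 9) = -62/(390 - 9) = -62/381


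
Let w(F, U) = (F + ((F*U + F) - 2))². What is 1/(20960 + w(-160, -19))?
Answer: 1/7408484 ≈ 1.3498e-7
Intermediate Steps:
w(F, U) = (-2 + 2*F + F*U)² (w(F, U) = (F + ((F + F*U) - 2))² = (F + (-2 + F + F*U))² = (-2 + 2*F + F*U)²)
1/(20960 + w(-160, -19)) = 1/(20960 + (-2 + 2*(-160) - 160*(-19))²) = 1/(20960 + (-2 - 320 + 3040)²) = 1/(20960 + 2718²) = 1/(20960 + 7387524) = 1/7408484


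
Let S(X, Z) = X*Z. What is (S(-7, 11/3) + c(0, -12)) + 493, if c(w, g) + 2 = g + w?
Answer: 1360/3 ≈ 453.33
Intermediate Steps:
c(w, g) = -2 + g + w (c(w, g) = -2 + (g + w) = -2 + g + w)
(S(-7, 11/3) + c(0, -12)) + 493 = (-77/3 + (-2 - 12 + 0)) + 493 = (-77/3 - 14) + 493 = -119/3 + 493 = 1360/3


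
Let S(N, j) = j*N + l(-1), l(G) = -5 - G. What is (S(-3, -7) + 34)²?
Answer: 2601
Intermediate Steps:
S(N, j) = -4 + N*j (S(N, j) = j*N + (-5 - 1*(-1)) = N*j + (-5 + 1) = N*j - 4 = -4 + N*j)
(S(-3, -7) + 34)² = ((-4 - 3*(-7)) + 34)² = ((-4 + 21) + 34)² = (17 + 34)² = 51² = 2601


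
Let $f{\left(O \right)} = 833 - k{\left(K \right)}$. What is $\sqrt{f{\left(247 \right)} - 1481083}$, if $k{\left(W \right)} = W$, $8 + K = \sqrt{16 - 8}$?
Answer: $\sqrt{-1480242 - 2 \sqrt{2}} \approx 1216.7 i$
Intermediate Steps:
$K = -8 + 2 \sqrt{2}$ ($K = -8 + \sqrt{16 - 8} = -8 + \sqrt{8} = -8 + 2 \sqrt{2} \approx -5.1716$)
$f{\left(O \right)} = 841 - 2 \sqrt{2}$ ($f{\left(O \right)} = 833 - \left(-8 + 2 \sqrt{2}\right) = 833 + \left(8 - 2 \sqrt{2}\right) = 841 - 2 \sqrt{2}$)
$\sqrt{f{\left(247 \right)} - 1481083} = \sqrt{\left(841 - 2 \sqrt{2}\right) - 1481083} = \sqrt{-1480242 - 2 \sqrt{2}}$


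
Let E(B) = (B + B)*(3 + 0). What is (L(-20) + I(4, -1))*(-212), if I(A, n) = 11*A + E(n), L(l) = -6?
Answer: -6784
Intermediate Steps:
E(B) = 6*B (E(B) = (2*B)*3 = 6*B)
I(A, n) = 6*n + 11*A (I(A, n) = 11*A + 6*n = 6*n + 11*A)
(L(-20) + I(4, -1))*(-212) = (-6 + (6*(-1) + 11*4))*(-212) = (-6 + (-6 + 44))*(-212) = (-6 + 38)*(-212) = 32*(-212) = -6784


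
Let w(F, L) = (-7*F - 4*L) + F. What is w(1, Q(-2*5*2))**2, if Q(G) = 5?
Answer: 676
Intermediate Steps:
w(F, L) = -6*F - 4*L
w(1, Q(-2*5*2))**2 = (-6*1 - 4*5)**2 = (-6 - 20)**2 = (-26)**2 = 676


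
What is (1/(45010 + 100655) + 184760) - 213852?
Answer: -4237686179/145665 ≈ -29092.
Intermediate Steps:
(1/(45010 + 100655) + 184760) - 213852 = (1/145665 + 184760) - 213852 = 26913065401/145665 - 213852 = -4237686179/145665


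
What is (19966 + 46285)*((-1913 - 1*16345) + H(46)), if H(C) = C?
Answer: -1206563212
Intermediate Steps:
(19966 + 46285)*((-1913 - 1*16345) + H(46)) = (19966 + 46285)*((-1913 - 1*16345) + 46) = 66251*((-1913 - 16345) + 46) = 66251*(-18258 + 46) = 66251*(-18212) = -1206563212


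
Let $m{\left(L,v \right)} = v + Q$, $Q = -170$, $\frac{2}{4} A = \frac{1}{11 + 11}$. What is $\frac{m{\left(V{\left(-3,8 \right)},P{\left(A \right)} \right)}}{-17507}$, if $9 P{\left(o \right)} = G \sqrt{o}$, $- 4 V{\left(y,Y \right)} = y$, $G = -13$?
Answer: $\frac{170}{17507} + \frac{13 \sqrt{11}}{1733193} \approx 0.0097353$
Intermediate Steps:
$A = \frac{1}{11}$ ($A = \frac{2}{11 + 11} = \frac{2}{22} = 2 \cdot \frac{1}{22} = \frac{1}{11} \approx 0.090909$)
$V{\left(y,Y \right)} = - \frac{y}{4}$
$P{\left(o \right)} = - \frac{13 \sqrt{o}}{9}$ ($P{\left(o \right)} = \frac{\left(-13\right) \sqrt{o}}{9} = - \frac{13 \sqrt{o}}{9}$)
$m{\left(L,v \right)} = -170 + v$ ($m{\left(L,v \right)} = v - 170 = -170 + v$)
$\frac{m{\left(V{\left(-3,8 \right)},P{\left(A \right)} \right)}}{-17507} = \frac{-170 - \frac{13}{9 \sqrt{11}}}{-17507} = \left(-170 - \frac{13 \frac{\sqrt{11}}{11}}{9}\right) \left(- \frac{1}{17507}\right) = \left(-170 - \frac{13 \sqrt{11}}{99}\right) \left(- \frac{1}{17507}\right) = \frac{170}{17507} + \frac{13 \sqrt{11}}{1733193}$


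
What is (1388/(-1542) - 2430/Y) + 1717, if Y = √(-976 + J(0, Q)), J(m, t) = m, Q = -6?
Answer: 1323113/771 + 1215*I*√61/122 ≈ 1716.1 + 77.782*I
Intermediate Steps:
Y = 4*I*√61 (Y = √(-976 + 0) = √(-976) = 4*I*√61 ≈ 31.241*I)
(1388/(-1542) - 2430/Y) + 1717 = (1388/(-1542) - 2430*(-I*√61/244)) + 1717 = (1388*(-1/1542) - (-1215)*I*√61/122) + 1717 = (-694/771 + 1215*I*√61/122) + 1717 = 1323113/771 + 1215*I*√61/122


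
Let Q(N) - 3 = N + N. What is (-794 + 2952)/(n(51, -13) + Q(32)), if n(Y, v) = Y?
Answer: 1079/59 ≈ 18.288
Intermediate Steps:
Q(N) = 3 + 2*N (Q(N) = 3 + (N + N) = 3 + 2*N)
(-794 + 2952)/(n(51, -13) + Q(32)) = (-794 + 2952)/(51 + (3 + 2*32)) = 2158/(51 + (3 + 64)) = 2158/(51 + 67) = 2158/118 = 2158*(1/118) = 1079/59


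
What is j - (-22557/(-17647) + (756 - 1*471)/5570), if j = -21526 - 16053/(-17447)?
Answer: -7383264572313821/342986350826 ≈ -21526.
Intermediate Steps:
j = -375548069/17447 (j = -21526 - 16053*(-1)/17447 = -21526 - 1*(-16053/17447) = -21526 + 16053/17447 = -375548069/17447 ≈ -21525.)
j - (-22557/(-17647) + (756 - 1*471)/5570) = -375548069/17447 - (-22557/(-17647) + (756 - 1*471)/5570) = -375548069/17447 - (-22557*(-1/17647) + (756 - 471)*(1/5570)) = -375548069/17447 - (22557/17647 + 285*(1/5570)) = -375548069/17447 - (22557/17647 + 57/1114) = -375548069/17447 - 1*26134377/19658758 = -375548069/17447 - 26134377/19658758 = -7383264572313821/342986350826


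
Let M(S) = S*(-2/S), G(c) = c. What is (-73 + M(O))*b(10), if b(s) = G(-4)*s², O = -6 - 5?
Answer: 30000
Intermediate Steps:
O = -11
M(S) = -2
b(s) = -4*s²
(-73 + M(O))*b(10) = (-73 - 2)*(-4*10²) = -(-300)*100 = -75*(-400) = 30000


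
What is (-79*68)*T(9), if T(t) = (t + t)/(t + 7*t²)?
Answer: -1343/8 ≈ -167.88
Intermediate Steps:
T(t) = 2*t/(t + 7*t²) (T(t) = (2*t)/(t + 7*t²) = 2*t/(t + 7*t²))
(-79*68)*T(9) = (-79*68)*(2/(1 + 7*9)) = -10744/(1 + 63) = -10744/64 = -5372*1/32 = -1343/8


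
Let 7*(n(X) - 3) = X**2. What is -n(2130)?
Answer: -4536921/7 ≈ -6.4813e+5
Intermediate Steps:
n(X) = 3 + X**2/7
-n(2130) = -(3 + (1/7)*2130**2) = -(3 + (1/7)*4536900) = -(3 + 4536900/7) = -1*4536921/7 = -4536921/7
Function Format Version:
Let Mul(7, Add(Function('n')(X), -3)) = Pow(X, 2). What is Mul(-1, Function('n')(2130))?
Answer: Rational(-4536921, 7) ≈ -6.4813e+5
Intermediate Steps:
Function('n')(X) = Add(3, Mul(Rational(1, 7), Pow(X, 2)))
Mul(-1, Function('n')(2130)) = Mul(-1, Add(3, Mul(Rational(1, 7), Pow(2130, 2)))) = Mul(-1, Add(3, Mul(Rational(1, 7), 4536900))) = Mul(-1, Add(3, Rational(4536900, 7))) = Mul(-1, Rational(4536921, 7)) = Rational(-4536921, 7)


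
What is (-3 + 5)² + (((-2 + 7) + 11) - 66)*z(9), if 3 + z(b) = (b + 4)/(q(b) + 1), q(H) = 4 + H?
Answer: 753/7 ≈ 107.57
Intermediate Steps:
z(b) = -3 + (4 + b)/(5 + b) (z(b) = -3 + (b + 4)/((4 + b) + 1) = -3 + (4 + b)/(5 + b))
(-3 + 5)² + (((-2 + 7) + 11) - 66)*z(9) = (-3 + 5)² + (((-2 + 7) + 11) - 66)*((-11 - 2*9)/(5 + 9)) = 2² + ((5 + 11) - 66)*((-11 - 18)/14) = 4 + (16 - 66)*((1/14)*(-29)) = 4 - 50*(-29/14) = 4 + 725/7 = 753/7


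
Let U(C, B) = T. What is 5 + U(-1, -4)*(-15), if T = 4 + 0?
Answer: -55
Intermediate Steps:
T = 4
U(C, B) = 4
5 + U(-1, -4)*(-15) = 5 + 4*(-15) = 5 - 60 = -55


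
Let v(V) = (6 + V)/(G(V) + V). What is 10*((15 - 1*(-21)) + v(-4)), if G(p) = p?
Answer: 715/2 ≈ 357.50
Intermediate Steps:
v(V) = (6 + V)/(2*V) (v(V) = (6 + V)/(V + V) = (6 + V)/((2*V)) = (6 + V)*(1/(2*V)) = (6 + V)/(2*V))
10*((15 - 1*(-21)) + v(-4)) = 10*((15 - 1*(-21)) + (1/2)*(6 - 4)/(-4)) = 10*((15 + 21) + (1/2)*(-1/4)*2) = 10*(36 - 1/4) = 10*(143/4) = 715/2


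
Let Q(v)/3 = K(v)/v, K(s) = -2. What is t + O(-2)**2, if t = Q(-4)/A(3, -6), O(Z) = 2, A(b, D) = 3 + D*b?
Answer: 39/10 ≈ 3.9000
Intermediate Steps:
Q(v) = -6/v (Q(v) = 3*(-2/v) = -6/v)
t = -1/10 (t = (-6/(-4))/(3 - 6*3) = (-6*(-1/4))/(3 - 18) = (3/2)/(-15) = (3/2)*(-1/15) = -1/10 ≈ -0.10000)
t + O(-2)**2 = -1/10 + 2**2 = -1/10 + 4 = 39/10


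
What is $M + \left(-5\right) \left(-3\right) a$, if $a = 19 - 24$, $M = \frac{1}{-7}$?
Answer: $- \frac{526}{7} \approx -75.143$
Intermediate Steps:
$M = - \frac{1}{7} \approx -0.14286$
$a = -5$ ($a = 19 - 24 = -5$)
$M + \left(-5\right) \left(-3\right) a = - \frac{1}{7} + \left(-5\right) \left(-3\right) \left(-5\right) = - \frac{1}{7} + 15 \left(-5\right) = - \frac{1}{7} - 75 = - \frac{526}{7}$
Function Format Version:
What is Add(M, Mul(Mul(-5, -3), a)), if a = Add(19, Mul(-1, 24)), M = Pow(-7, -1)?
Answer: Rational(-526, 7) ≈ -75.143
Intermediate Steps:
M = Rational(-1, 7) ≈ -0.14286
a = -5 (a = Add(19, -24) = -5)
Add(M, Mul(Mul(-5, -3), a)) = Add(Rational(-1, 7), Mul(Mul(-5, -3), -5)) = Add(Rational(-1, 7), Mul(15, -5)) = Add(Rational(-1, 7), -75) = Rational(-526, 7)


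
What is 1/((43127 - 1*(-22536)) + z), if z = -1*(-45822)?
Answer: 1/111485 ≈ 8.9698e-6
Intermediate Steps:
z = 45822
1/((43127 - 1*(-22536)) + z) = 1/((43127 - 1*(-22536)) + 45822) = 1/((43127 + 22536) + 45822) = 1/(65663 + 45822) = 1/111485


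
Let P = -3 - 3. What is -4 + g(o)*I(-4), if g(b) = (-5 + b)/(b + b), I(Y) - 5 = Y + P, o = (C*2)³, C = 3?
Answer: -2783/432 ≈ -6.4421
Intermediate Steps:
P = -6
o = 216 (o = (3*2)³ = 6³ = 216)
I(Y) = -1 + Y (I(Y) = 5 + (Y - 6) = 5 + (-6 + Y) = -1 + Y)
g(b) = (-5 + b)/(2*b) (g(b) = (-5 + b)/((2*b)) = (-5 + b)*(1/(2*b)) = (-5 + b)/(2*b))
-4 + g(o)*I(-4) = -4 + ((½)*(-5 + 216)/216)*(-1 - 4) = -4 + ((½)*(1/216)*211)*(-5) = -4 + (211/432)*(-5) = -4 - 1055/432 = -2783/432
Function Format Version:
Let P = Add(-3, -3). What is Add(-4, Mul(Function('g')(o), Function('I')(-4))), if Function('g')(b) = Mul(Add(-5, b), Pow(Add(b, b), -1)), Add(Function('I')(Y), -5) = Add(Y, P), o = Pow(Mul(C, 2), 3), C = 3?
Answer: Rational(-2783, 432) ≈ -6.4421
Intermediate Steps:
P = -6
o = 216 (o = Pow(Mul(3, 2), 3) = Pow(6, 3) = 216)
Function('I')(Y) = Add(-1, Y) (Function('I')(Y) = Add(5, Add(Y, -6)) = Add(5, Add(-6, Y)) = Add(-1, Y))
Function('g')(b) = Mul(Rational(1, 2), Pow(b, -1), Add(-5, b)) (Function('g')(b) = Mul(Add(-5, b), Pow(Mul(2, b), -1)) = Mul(Add(-5, b), Mul(Rational(1, 2), Pow(b, -1))) = Mul(Rational(1, 2), Pow(b, -1), Add(-5, b)))
Add(-4, Mul(Function('g')(o), Function('I')(-4))) = Add(-4, Mul(Mul(Rational(1, 2), Pow(216, -1), Add(-5, 216)), Add(-1, -4))) = Add(-4, Mul(Mul(Rational(1, 2), Rational(1, 216), 211), -5)) = Add(-4, Mul(Rational(211, 432), -5)) = Add(-4, Rational(-1055, 432)) = Rational(-2783, 432)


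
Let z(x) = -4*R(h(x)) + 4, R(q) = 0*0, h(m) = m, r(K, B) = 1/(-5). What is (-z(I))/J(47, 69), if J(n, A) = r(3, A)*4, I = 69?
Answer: 5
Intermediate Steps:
r(K, B) = -⅕ (r(K, B) = 1*(-⅕) = -⅕)
R(q) = 0
z(x) = 4 (z(x) = -4*0 + 4 = 0 + 4 = 4)
J(n, A) = -⅘ (J(n, A) = -⅕*4 = -⅘)
(-z(I))/J(47, 69) = (-1*4)/(-⅘) = -4*(-5/4) = 5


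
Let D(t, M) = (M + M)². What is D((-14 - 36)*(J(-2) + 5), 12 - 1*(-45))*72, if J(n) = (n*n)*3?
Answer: 935712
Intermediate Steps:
J(n) = 3*n² (J(n) = n²*3 = 3*n²)
D(t, M) = 4*M² (D(t, M) = (2*M)² = 4*M²)
D((-14 - 36)*(J(-2) + 5), 12 - 1*(-45))*72 = (4*(12 - 1*(-45))²)*72 = (4*(12 + 45)²)*72 = (4*57²)*72 = (4*3249)*72 = 12996*72 = 935712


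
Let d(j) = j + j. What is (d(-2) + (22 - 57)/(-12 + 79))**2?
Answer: 91809/4489 ≈ 20.452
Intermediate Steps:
d(j) = 2*j
(d(-2) + (22 - 57)/(-12 + 79))**2 = (2*(-2) + (22 - 57)/(-12 + 79))**2 = (-4 - 35/67)**2 = (-303/67)**2 = 91809/4489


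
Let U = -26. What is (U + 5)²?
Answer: 441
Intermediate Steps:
(U + 5)² = (-26 + 5)² = (-21)² = 441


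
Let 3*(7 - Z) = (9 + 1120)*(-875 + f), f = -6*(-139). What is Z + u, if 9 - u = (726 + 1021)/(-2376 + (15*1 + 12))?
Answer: 36283618/2349 ≈ 15446.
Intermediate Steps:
f = 834
u = 22888/2349 (u = 9 - (726 + 1021)/(-2376 + (15*1 + 12)) = 9 - 1747/(-2376 + (15 + 12)) = 9 - 1747/(-2376 + 27) = 9 - 1747/(-2349) = 9 - 1747*(-1)/2349 = 9 - 1*(-1747/2349) = 9 + 1747/2349 = 22888/2349 ≈ 9.7437)
Z = 46310/3 (Z = 7 - (9 + 1120)*(-875 + 834)/3 = 7 - 1129*(-41)/3 = 7 - ⅓*(-46289) = 7 + 46289/3 = 46310/3 ≈ 15437.)
Z + u = 46310/3 + 22888/2349 = 36283618/2349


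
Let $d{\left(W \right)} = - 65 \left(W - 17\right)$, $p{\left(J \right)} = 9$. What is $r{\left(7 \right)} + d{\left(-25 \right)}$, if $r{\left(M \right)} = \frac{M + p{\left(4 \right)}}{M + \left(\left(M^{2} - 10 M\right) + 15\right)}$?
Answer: $2746$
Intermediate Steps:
$d{\left(W \right)} = 1105 - 65 W$ ($d{\left(W \right)} = - 65 \left(-17 + W\right) = 1105 - 65 W$)
$r{\left(M \right)} = \frac{9 + M}{15 + M^{2} - 9 M}$ ($r{\left(M \right)} = \frac{M + 9}{M + \left(\left(M^{2} - 10 M\right) + 15\right)} = \frac{9 + M}{M + \left(15 + M^{2} - 10 M\right)} = \frac{9 + M}{15 + M^{2} - 9 M}$)
$r{\left(7 \right)} + d{\left(-25 \right)} = \frac{9 + 7}{15 + 7^{2} - 63} + \left(1105 - -1625\right) = \frac{1}{15 + 49 - 63} \cdot 16 + \left(1105 + 1625\right) = 1^{-1} \cdot 16 + 2730 = 1 \cdot 16 + 2730 = 16 + 2730 = 2746$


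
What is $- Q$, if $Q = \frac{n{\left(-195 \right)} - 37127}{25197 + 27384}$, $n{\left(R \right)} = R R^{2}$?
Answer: $\frac{7452002}{52581} \approx 141.72$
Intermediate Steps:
$n{\left(R \right)} = R^{3}$
$Q = - \frac{7452002}{52581}$ ($Q = \frac{\left(-195\right)^{3} - 37127}{25197 + 27384} = \frac{-7414875 - 37127}{52581} = \left(-7452002\right) \frac{1}{52581} = - \frac{7452002}{52581} \approx -141.72$)
$- Q = \left(-1\right) \left(- \frac{7452002}{52581}\right) = \frac{7452002}{52581}$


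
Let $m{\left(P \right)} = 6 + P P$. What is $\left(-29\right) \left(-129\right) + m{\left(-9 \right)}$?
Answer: $3828$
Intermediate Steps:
$m{\left(P \right)} = 6 + P^{2}$
$\left(-29\right) \left(-129\right) + m{\left(-9 \right)} = \left(-29\right) \left(-129\right) + \left(6 + \left(-9\right)^{2}\right) = 3741 + \left(6 + 81\right) = 3741 + 87 = 3828$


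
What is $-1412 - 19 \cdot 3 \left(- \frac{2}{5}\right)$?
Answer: $- \frac{6946}{5} \approx -1389.2$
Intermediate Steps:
$-1412 - 19 \cdot 3 \left(- \frac{2}{5}\right) = -1412 - 57 \left(\left(-2\right) \frac{1}{5}\right) = -1412 - 57 \left(- \frac{2}{5}\right) = -1412 - - \frac{114}{5} = -1412 + \frac{114}{5} = - \frac{6946}{5}$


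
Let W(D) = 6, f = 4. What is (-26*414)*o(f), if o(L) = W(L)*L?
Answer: -258336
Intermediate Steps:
o(L) = 6*L
(-26*414)*o(f) = (-26*414)*(6*4) = -10764*24 = -258336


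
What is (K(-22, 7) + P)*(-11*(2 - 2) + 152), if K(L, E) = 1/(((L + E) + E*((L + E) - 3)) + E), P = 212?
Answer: 2158932/67 ≈ 32223.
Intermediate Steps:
K(L, E) = 1/(L + 2*E + E*(-3 + E + L)) (K(L, E) = 1/(((E + L) + E*((E + L) - 3)) + E) = 1/(((E + L) + E*(-3 + E + L)) + E) = 1/((E + L + E*(-3 + E + L)) + E) = 1/(L + 2*E + E*(-3 + E + L)))
(K(-22, 7) + P)*(-11*(2 - 2) + 152) = (1/(-22 + 7² - 1*7 + 7*(-22)) + 212)*(-11*(2 - 2) + 152) = (1/(-22 + 49 - 7 - 154) + 212)*(-11*0 + 152) = (1/(-134) + 212)*(0 + 152) = (-1/134 + 212)*152 = (28407/134)*152 = 2158932/67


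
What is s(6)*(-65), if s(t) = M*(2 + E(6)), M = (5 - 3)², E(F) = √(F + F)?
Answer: -520 - 520*√3 ≈ -1420.7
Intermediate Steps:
E(F) = √2*√F (E(F) = √(2*F) = √2*√F)
M = 4 (M = 2² = 4)
s(t) = 8 + 8*√3 (s(t) = 4*(2 + √2*√6) = 4*(2 + 2*√3) = 8 + 8*√3)
s(6)*(-65) = (8 + 8*√3)*(-65) = -520 - 520*√3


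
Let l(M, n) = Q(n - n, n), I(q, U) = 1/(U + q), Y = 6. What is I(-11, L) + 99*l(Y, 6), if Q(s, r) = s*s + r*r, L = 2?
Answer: 32075/9 ≈ 3563.9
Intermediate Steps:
Q(s, r) = r**2 + s**2 (Q(s, r) = s**2 + r**2 = r**2 + s**2)
l(M, n) = n**2 (l(M, n) = n**2 + (n - n)**2 = n**2 + 0**2 = n**2 + 0 = n**2)
I(-11, L) + 99*l(Y, 6) = 1/(2 - 11) + 99*6**2 = 1/(-9) + 99*36 = -1/9 + 3564 = 32075/9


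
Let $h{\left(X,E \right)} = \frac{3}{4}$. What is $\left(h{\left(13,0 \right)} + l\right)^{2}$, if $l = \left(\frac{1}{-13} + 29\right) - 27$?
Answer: $\frac{19321}{2704} \approx 7.1453$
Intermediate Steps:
$h{\left(X,E \right)} = \frac{3}{4}$ ($h{\left(X,E \right)} = 3 \cdot \frac{1}{4} = \frac{3}{4}$)
$l = \frac{25}{13}$ ($l = \left(- \frac{1}{13} + 29\right) - 27 = \frac{376}{13} - 27 = \frac{25}{13} \approx 1.9231$)
$\left(h{\left(13,0 \right)} + l\right)^{2} = \left(\frac{3}{4} + \frac{25}{13}\right)^{2} = \left(\frac{139}{52}\right)^{2} = \frac{19321}{2704}$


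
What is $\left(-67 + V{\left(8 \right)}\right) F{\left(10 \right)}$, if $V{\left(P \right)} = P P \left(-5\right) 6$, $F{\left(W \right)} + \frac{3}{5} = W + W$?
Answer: $- \frac{192739}{5} \approx -38548.0$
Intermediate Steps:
$F{\left(W \right)} = - \frac{3}{5} + 2 W$ ($F{\left(W \right)} = - \frac{3}{5} + \left(W + W\right) = - \frac{3}{5} + 2 W$)
$V{\left(P \right)} = - 30 P^{2}$ ($V{\left(P \right)} = P^{2} \left(-5\right) 6 = - 5 P^{2} \cdot 6 = - 30 P^{2}$)
$\left(-67 + V{\left(8 \right)}\right) F{\left(10 \right)} = \left(-67 - 30 \cdot 8^{2}\right) \left(- \frac{3}{5} + 2 \cdot 10\right) = \left(-67 - 1920\right) \left(- \frac{3}{5} + 20\right) = \left(-67 - 1920\right) \frac{97}{5} = \left(-1987\right) \frac{97}{5} = - \frac{192739}{5}$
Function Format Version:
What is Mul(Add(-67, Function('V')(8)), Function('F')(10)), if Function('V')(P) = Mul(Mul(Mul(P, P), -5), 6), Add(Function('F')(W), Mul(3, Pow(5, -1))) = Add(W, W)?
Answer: Rational(-192739, 5) ≈ -38548.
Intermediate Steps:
Function('F')(W) = Add(Rational(-3, 5), Mul(2, W)) (Function('F')(W) = Add(Rational(-3, 5), Add(W, W)) = Add(Rational(-3, 5), Mul(2, W)))
Function('V')(P) = Mul(-30, Pow(P, 2)) (Function('V')(P) = Mul(Mul(Pow(P, 2), -5), 6) = Mul(Mul(-5, Pow(P, 2)), 6) = Mul(-30, Pow(P, 2)))
Mul(Add(-67, Function('V')(8)), Function('F')(10)) = Mul(Add(-67, Mul(-30, Pow(8, 2))), Add(Rational(-3, 5), Mul(2, 10))) = Mul(Add(-67, Mul(-30, 64)), Add(Rational(-3, 5), 20)) = Mul(Add(-67, -1920), Rational(97, 5)) = Mul(-1987, Rational(97, 5)) = Rational(-192739, 5)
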